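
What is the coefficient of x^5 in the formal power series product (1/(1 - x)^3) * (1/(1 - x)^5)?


Combine the factors: (1/(1 - x)^3) * (1/(1 - x)^5) = 1/(1 - x)^8.
Then use 1/(1 - x)^r = sum_{k>=0} C(k + r - 1, r - 1) x^k with r = 8 and k = 5:
C(12, 7) = 792.

792


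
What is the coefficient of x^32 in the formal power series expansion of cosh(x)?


The Maclaurin series is cosh(t) = sum_{m>=0} t^(2m) / (2m)!, so substituting t = x, only even powers of x are nonzero, with coefficient of x^(2m) equal to 1 / (2m)!.
For x^32 the coefficient is 1/32! = 1/263130836933693530167218012160000000 = 1/263130836933693530167218012160000000.

1/263130836933693530167218012160000000


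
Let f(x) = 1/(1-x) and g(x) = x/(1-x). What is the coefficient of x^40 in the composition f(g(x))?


First simplify the composition: f(g(x)) = 1/(1 - x/(1-x)) = (1-x)/((1-x) - x) = (1-x)/(1-2x).
Now extract the coefficient. Write (1-x)/(1-2x) = 1/(1-2x) - x/(1-2x).
The coefficient of x^n in 1/(1-2x) is 2^n, and in x/(1-2x) is 2^(n-1) (for n >= 1).
So the coefficient of x^40 is 2^40 - 2^39 = 1099511627776 - 549755813888 = 549755813888.

549755813888


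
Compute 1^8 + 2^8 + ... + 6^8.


This power sum has a closed form given by Faulhaber's formula
sum_{k=1}^{m} k^p = (1 / (p + 1)) * sum_{j=0}^{p} C(p + 1, j) B_j m^(p + 1 - j),
but for small m direct computation is fastest:
1 + 256 + 6561 + 65536 + 390625 + 1679616 = 2142595.

2142595


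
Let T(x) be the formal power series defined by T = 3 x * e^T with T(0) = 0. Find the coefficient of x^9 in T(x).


Apply the Lagrange inversion formula: if T = 3 x * phi(T) with phi(t) = e^t, then
[x^n] T = 3^n * (1/n) [t^(n-1)] phi(t)^n = 3^n * (1/n) [t^(n-1)] e^(n t) = 3^n * (1/n) * n^(n-1) / (n-1)! = 3^n * n^(n-1) / n!.
When c = 1 this is the Cayley count of rooted labeled trees on n vertices, divided by n!.
For n = 9: 3^9 * 9^8 / 9! = 19683 * 43046721/362880 = 10460353203/4480.

10460353203/4480


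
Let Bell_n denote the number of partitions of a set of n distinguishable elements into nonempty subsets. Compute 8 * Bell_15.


Bell_15 can be computed from the Bell triangle or from Dobinski's identity Bell_n = (1/e) * sum_{k>=0} k^n / k!.
Computing Bell_15 = 1382958545.
Then 8 * 1382958545 = 11063668360.

11063668360


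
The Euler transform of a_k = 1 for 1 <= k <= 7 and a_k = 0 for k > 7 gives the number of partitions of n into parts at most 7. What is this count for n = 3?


Partitions of 3 into parts at most 7:
Using generating function (1-x)^(-1)(1-x^2)^(-1)...(1-x^7)^(-1),
the coefficient of x^3 = 3

3


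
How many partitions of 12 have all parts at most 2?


Using the generating function (1-x)^(-1)(1-x^2)^(-1),
the coefficient of x^12 counts these restricted partitions.
Result = 7

7


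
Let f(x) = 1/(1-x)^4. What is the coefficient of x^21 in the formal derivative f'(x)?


Differentiate: d/dx [ 1/(1-x)^r ] = r / (1-x)^(r+1).
Here r = 4, so f'(x) = 4 / (1-x)^5.
The expansion of 1/(1-x)^(r+1) has coefficient of x^n equal to C(n+r, r).
So the coefficient of x^21 in f'(x) is
4 * C(25, 4) = 4 * 12650 = 50600

50600


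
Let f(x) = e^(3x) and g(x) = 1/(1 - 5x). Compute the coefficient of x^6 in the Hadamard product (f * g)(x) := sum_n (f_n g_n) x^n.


Expanding: f_k = 3^k/k! (from e^(3x)) and g_k = 5^k (from 1/(1 - 5x)). So the Hadamard coefficient (f * g)_k = 3^k 5^k / k! = (15)^k / k!.
For k = 6: 15^6/6! = 11390625/720 = 253125/16.

253125/16


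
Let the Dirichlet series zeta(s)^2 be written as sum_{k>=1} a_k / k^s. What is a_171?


The Dirichlet convolution of the constant function 1 with itself gives (1 * 1)(k) = sum_{d | k} 1 = d(k), the number of positive divisors of k.
Since zeta(s) = sum_{k>=1} 1/k^s, we have zeta(s)^2 = sum_{k>=1} d(k)/k^s, so a_k = d(k).
For k = 171: the divisors are 1, 3, 9, 19, 57, 171.
Count = 6.

6


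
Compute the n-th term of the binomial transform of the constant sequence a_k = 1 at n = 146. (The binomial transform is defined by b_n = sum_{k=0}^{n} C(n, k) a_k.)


With a_k = 1 for all k, b_n = sum_{k=0}^{n} C(n, k) = 2^n by the binomial theorem.
For n = 146: 2^146 = 89202980794122492566142873090593446023921664.

89202980794122492566142873090593446023921664


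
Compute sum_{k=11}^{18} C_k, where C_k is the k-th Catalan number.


C_11 through C_18: 58786, 208012, 742900, 2674440, 9694845, 35357670, 129644790, 477638700
Sum = 58786 + 208012 + 742900 + 2674440 + 9694845 + 35357670 + 129644790 + 477638700
= 656020143

656020143


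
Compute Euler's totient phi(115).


phi(n) counts integers in [1, n] coprime to n. Using the multiplicative formula phi(n) = n * prod_{p | n} (1 - 1/p):
115 = 5 * 23, so
phi(115) = 115 * (1 - 1/5) * (1 - 1/23) = 88.

88


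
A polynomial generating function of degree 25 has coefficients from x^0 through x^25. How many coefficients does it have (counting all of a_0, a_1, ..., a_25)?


A polynomial of degree 25 takes the form a_0 + a_1 x + ... + a_25 x^25.
The number of coefficients is 25 + 1 = 26.

26


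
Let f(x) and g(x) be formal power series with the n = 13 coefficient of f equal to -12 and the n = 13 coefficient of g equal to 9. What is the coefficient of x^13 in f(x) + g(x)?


Addition of formal power series is termwise.
The coefficient of x^13 in f + g = -12 + 9
= -3

-3


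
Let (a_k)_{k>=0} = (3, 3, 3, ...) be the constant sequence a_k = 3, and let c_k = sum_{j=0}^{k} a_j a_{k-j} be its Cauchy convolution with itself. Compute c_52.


Since a_j = 3 for all j >= 0, the convolution sum becomes
c_k = sum_{j=0}^{k} 3 * 3 = 9 * (k + 1).
Equivalently, the generating function of (a_k) is 3/(1 - x) and its square is 9/(1 - x)^2 = sum_{k>=0} 9(k + 1) x^k.
For k = 52: 9 * 53 = 477.

477


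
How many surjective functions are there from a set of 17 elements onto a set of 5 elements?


By inclusion-exclusion on which target elements are missed, the number of surjections from an n-set onto a k-set is
surj(n, k) = sum_{j=0}^{k} (-1)^j C(k, j) (k - j)^n.
Equivalently surj(n, k) = k! * S(n, k), where S(n, k) is the Stirling number of the second kind.
For n = 17, k = 5:
S(17, 5) = 5652751651, so
surj = 5! * 5652751651 = 120 * 5652751651 = 678330198120.

678330198120


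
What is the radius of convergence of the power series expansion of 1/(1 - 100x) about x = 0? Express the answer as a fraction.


Expanding 1/(1 - 100x) = sum_{k>=0} 100^k x^k, the series converges when |100x| < 1, i.e., |x| < 1/100.
So the radius of convergence is 1/100 = 1/100.

1/100


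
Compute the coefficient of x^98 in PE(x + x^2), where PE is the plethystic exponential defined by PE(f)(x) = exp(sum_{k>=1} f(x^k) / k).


With f(x) = x + x^2, the exponent is sum_{k>=1} (x^k + x^(2k)) / k = -ln(1 - x) - ln(1 - x^2). Exponentiating:
PE(x + x^2) = 1 / ((1 - x)(1 - x^2)).
This is the generating function for partitions of n into parts of size 1 or 2. The number of 2's can be any j in 0..49, and the rest are 1's, so
[x^98] = floor(98/2) + 1 = 50.

50


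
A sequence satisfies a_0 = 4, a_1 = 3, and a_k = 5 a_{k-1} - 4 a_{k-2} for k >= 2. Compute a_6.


The characteristic equation is t^2 - 5 t + 4 = 0, with roots r_1 = 4 and r_2 = 1 (so c_1 = r_1 + r_2, c_2 = -r_1 r_2 as required).
One can use the closed form a_n = A r_1^n + B r_2^n, but direct iteration is more reliable:
a_0 = 4, a_1 = 3, a_2 = -1, a_3 = -17, a_4 = -81, a_5 = -337, a_6 = -1361.
So a_6 = -1361.

-1361


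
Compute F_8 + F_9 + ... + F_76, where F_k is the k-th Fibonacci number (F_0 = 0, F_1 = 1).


Use the identity sum_{k=0}^{N} F_k = F_{N+2} - 1 (which follows from F_{k+2} - F_{k+1} = F_k). Then
sum_{k=8}^{76} F_k = (F_{78} - 1) - (F_{9} - 1) = F_{78} - F_{9}.
Computing: F_{78} = 8944394323791464, F_{9} = 34, so
Sum = 8944394323791464 - 34 = 8944394323791430.

8944394323791430


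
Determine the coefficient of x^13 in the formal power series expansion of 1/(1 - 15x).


The geometric series identity gives 1/(1 - c x) = sum_{k>=0} c^k x^k, so the coefficient of x^k is c^k.
Here c = 15 and k = 13.
Computing: 15^13 = 1946195068359375

1946195068359375


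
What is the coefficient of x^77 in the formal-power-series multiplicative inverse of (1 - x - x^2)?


Let the inverse be f(x) = sum_{k>=0} a_k x^k. From f(x) * (1 - x - x^2) = 1 and matching coefficients:
 x^0: a_0 = 1.
 x^1: a_1 - a_0 = 0, so a_1 = 1.
 x^k (k >= 2): a_k - a_{k-1} - a_{k-2} = 0, i.e. a_k = a_{k-1} + a_{k-2}.
This is the Fibonacci-type recurrence shifted so that a_0 = a_1 = 1.
Iterating: a_0=1, a_1=1, a_2=2, a_3=3, a_4=5, a_5=8, a_6=13, a_7=21, a_8=34, a_9=55, ...
a_77 = 8944394323791464.

8944394323791464


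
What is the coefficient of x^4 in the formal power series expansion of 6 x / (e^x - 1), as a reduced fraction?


The exponential generating function for Bernoulli numbers is
x / (e^x - 1) = sum_{k>=0} B_k x^k / k!.
So the coefficient of x^4 in 6 x / (e^x - 1) is 6 B_4 / 4!.
Computing: B_4 = -1/30, 4! = 24, giving
6 * -1/30 / 24 = -1/120.

-1/120


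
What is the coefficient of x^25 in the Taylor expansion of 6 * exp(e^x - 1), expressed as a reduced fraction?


exp(e^x - 1) = sum_{k>=0} Bell_k x^k / k!, where Bell_k is the k-th Bell number.
So the coefficient of x^25 is 6 * Bell_25 / 25!.
Computing: Bell_25 = 4638590332229999353 and 25! = 15511210043330985984000000, giving
6 * 4638590332229999353/15511210043330985984000000 = 356814640940769181/198861667222192128000000.

356814640940769181/198861667222192128000000


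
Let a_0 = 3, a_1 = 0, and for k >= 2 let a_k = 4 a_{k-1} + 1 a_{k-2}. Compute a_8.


Iterating the recurrence forward:
a_0 = 3
a_1 = 0
a_2 = 4*0 + 1*3 = 3
a_3 = 4*3 + 1*0 = 12
a_4 = 4*12 + 1*3 = 51
a_5 = 4*51 + 1*12 = 216
a_6 = 4*216 + 1*51 = 915
a_7 = 4*915 + 1*216 = 3876
a_8 = 4*3876 + 1*915 = 16419
So a_8 = 16419.

16419


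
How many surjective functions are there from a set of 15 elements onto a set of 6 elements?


By inclusion-exclusion on which target elements are missed, the number of surjections from an n-set onto a k-set is
surj(n, k) = sum_{j=0}^{k} (-1)^j C(k, j) (k - j)^n.
Equivalently surj(n, k) = k! * S(n, k), where S(n, k) is the Stirling number of the second kind.
For n = 15, k = 6:
S(15, 6) = 420693273, so
surj = 6! * 420693273 = 720 * 420693273 = 302899156560.

302899156560


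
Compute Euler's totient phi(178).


phi(n) counts integers in [1, n] coprime to n. Using the multiplicative formula phi(n) = n * prod_{p | n} (1 - 1/p):
178 = 2 * 89, so
phi(178) = 178 * (1 - 1/2) * (1 - 1/89) = 88.

88


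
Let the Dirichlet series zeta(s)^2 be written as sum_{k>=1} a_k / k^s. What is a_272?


The Dirichlet convolution of the constant function 1 with itself gives (1 * 1)(k) = sum_{d | k} 1 = d(k), the number of positive divisors of k.
Since zeta(s) = sum_{k>=1} 1/k^s, we have zeta(s)^2 = sum_{k>=1} d(k)/k^s, so a_k = d(k).
For k = 272: the divisors are 1, 2, 4, 8, 16, 17, 34, 68, 136, 272.
Count = 10.

10


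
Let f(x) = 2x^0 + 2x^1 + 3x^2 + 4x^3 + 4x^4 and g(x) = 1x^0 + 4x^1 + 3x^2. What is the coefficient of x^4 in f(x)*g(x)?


Cauchy product at x^4:
3*3 + 4*4 + 4*1
= 29

29


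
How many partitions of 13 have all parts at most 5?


Using the generating function (1-x)^(-1)(1-x^2)^(-1)...(1-x^5)^(-1),
the coefficient of x^13 counts these restricted partitions.
Result = 57

57


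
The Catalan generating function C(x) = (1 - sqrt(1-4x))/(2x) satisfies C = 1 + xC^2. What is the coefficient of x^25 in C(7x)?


Substituting x -> 7x scales the n-th coefficient by 7^n, so [x^25] C(7x) = 7^25 * C_25.
C_25 = C(2*25, 25)/(26) = 126410606437752/26 = 4861946401452.
So 7^25 * 4861946401452 = 1341068619663964900807 * 4861946401452 = 6520203749475414994957027780771764.

6520203749475414994957027780771764


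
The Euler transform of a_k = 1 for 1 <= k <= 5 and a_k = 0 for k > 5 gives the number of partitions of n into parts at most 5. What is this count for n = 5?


Partitions of 5 into parts at most 5:
Using generating function (1-x)^(-1)(1-x^2)^(-1)...(1-x^5)^(-1),
the coefficient of x^5 = 7

7


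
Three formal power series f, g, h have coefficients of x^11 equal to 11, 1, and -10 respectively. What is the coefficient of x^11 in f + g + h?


Series addition is componentwise:
11 + 1 + -10
= 2

2


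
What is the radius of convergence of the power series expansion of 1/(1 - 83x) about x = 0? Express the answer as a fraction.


Expanding 1/(1 - 83x) = sum_{k>=0} 83^k x^k, the series converges when |83x| < 1, i.e., |x| < 1/83.
So the radius of convergence is 1/83 = 1/83.

1/83


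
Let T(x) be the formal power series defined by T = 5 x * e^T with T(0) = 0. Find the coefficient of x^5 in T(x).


Apply the Lagrange inversion formula: if T = 5 x * phi(T) with phi(t) = e^t, then
[x^n] T = 5^n * (1/n) [t^(n-1)] phi(t)^n = 5^n * (1/n) [t^(n-1)] e^(n t) = 5^n * (1/n) * n^(n-1) / (n-1)! = 5^n * n^(n-1) / n!.
When c = 1 this is the Cayley count of rooted labeled trees on n vertices, divided by n!.
For n = 5: 5^5 * 5^4 / 5! = 3125 * 625/120 = 390625/24.

390625/24


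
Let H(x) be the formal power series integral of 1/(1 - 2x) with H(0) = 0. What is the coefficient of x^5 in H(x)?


1/(1 - 2x) = sum_{k>=0} 2^k x^k. Integrating termwise with H(0) = 0:
H(x) = sum_{k>=0} 2^k x^(k+1) / (k+1) = sum_{m>=1} 2^(m-1) x^m / m.
For m = 5: 2^4/5 = 16/5 = 16/5.

16/5


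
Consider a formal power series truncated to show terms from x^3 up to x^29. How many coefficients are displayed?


From x^3 to x^29 inclusive, the count is 29 - 3 + 1 = 27.

27


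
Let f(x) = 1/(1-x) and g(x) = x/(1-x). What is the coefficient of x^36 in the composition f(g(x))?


First simplify the composition: f(g(x)) = 1/(1 - x/(1-x)) = (1-x)/((1-x) - x) = (1-x)/(1-2x).
Now extract the coefficient. Write (1-x)/(1-2x) = 1/(1-2x) - x/(1-2x).
The coefficient of x^n in 1/(1-2x) is 2^n, and in x/(1-2x) is 2^(n-1) (for n >= 1).
So the coefficient of x^36 is 2^36 - 2^35 = 68719476736 - 34359738368 = 34359738368.

34359738368


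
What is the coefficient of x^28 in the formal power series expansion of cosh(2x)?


The Maclaurin series is cosh(t) = sum_{m>=0} t^(2m) / (2m)!, so substituting t = 2x, only even powers of x are nonzero, with coefficient of x^(2m) equal to 2^(2m) / (2m)!.
For x^28 the coefficient is 2^28/28! = 268435456/304888344611713860501504000000 = 8/9086380738369043484375.

8/9086380738369043484375


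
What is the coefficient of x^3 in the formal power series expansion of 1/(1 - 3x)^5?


The general identity 1/(1 - c x)^r = sum_{k>=0} c^k C(k + r - 1, r - 1) x^k follows by substituting y = c x into 1/(1 - y)^r = sum_{k>=0} C(k + r - 1, r - 1) y^k.
For c = 3, r = 5, k = 3:
3^3 * C(7, 4) = 27 * 35 = 945.

945


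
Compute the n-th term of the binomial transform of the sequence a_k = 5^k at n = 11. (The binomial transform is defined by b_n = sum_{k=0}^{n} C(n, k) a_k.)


With a_k = 5^k, b_n = sum_{k=0}^{n} C(n, k) 5^k = (1 + 5)^n by the binomial theorem.
For n = 11: (1 + 5)^11 = 6^11 = 362797056.

362797056


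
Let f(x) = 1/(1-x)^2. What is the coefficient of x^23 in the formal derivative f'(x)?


Differentiate: d/dx [ 1/(1-x)^r ] = r / (1-x)^(r+1).
Here r = 2, so f'(x) = 2 / (1-x)^3.
The expansion of 1/(1-x)^(r+1) has coefficient of x^n equal to C(n+r, r).
So the coefficient of x^23 in f'(x) is
2 * C(25, 2) = 2 * 300 = 600

600


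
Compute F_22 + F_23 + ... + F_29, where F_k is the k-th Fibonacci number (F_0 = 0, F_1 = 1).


Use the identity sum_{k=0}^{N} F_k = F_{N+2} - 1 (which follows from F_{k+2} - F_{k+1} = F_k). Then
sum_{k=22}^{29} F_k = (F_{31} - 1) - (F_{23} - 1) = F_{31} - F_{23}.
Computing: F_{31} = 1346269, F_{23} = 28657, so
Sum = 1346269 - 28657 = 1317612.

1317612


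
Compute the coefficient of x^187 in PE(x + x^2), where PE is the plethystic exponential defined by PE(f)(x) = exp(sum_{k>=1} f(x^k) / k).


With f(x) = x + x^2, the exponent is sum_{k>=1} (x^k + x^(2k)) / k = -ln(1 - x) - ln(1 - x^2). Exponentiating:
PE(x + x^2) = 1 / ((1 - x)(1 - x^2)).
This is the generating function for partitions of n into parts of size 1 or 2. The number of 2's can be any j in 0..93, and the rest are 1's, so
[x^187] = floor(187/2) + 1 = 94.

94


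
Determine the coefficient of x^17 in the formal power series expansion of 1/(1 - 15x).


The geometric series identity gives 1/(1 - c x) = sum_{k>=0} c^k x^k, so the coefficient of x^k is c^k.
Here c = 15 and k = 17.
Computing: 15^17 = 98526125335693359375

98526125335693359375


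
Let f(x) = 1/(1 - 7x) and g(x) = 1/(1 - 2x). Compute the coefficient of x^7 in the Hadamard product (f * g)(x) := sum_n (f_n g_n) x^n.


f has coefficients f_k = 7^k and g has coefficients g_k = 2^k, so the Hadamard product has coefficient (f*g)_k = 7^k * 2^k = 14^k.
For k = 7: 14^7 = 105413504.

105413504


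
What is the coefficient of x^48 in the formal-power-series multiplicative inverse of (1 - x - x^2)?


Let the inverse be f(x) = sum_{k>=0} a_k x^k. From f(x) * (1 - x - x^2) = 1 and matching coefficients:
 x^0: a_0 = 1.
 x^1: a_1 - a_0 = 0, so a_1 = 1.
 x^k (k >= 2): a_k - a_{k-1} - a_{k-2} = 0, i.e. a_k = a_{k-1} + a_{k-2}.
This is the Fibonacci-type recurrence shifted so that a_0 = a_1 = 1.
Iterating: a_0=1, a_1=1, a_2=2, a_3=3, a_4=5, a_5=8, a_6=13, a_7=21, a_8=34, a_9=55, ...
a_48 = 7778742049.

7778742049


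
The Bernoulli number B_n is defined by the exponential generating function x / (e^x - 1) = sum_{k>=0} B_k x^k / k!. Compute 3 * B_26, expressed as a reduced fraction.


Bernoulli numbers can also be computed recursively via B_0 = 1 and sum_{j=0}^{m} C(m+1, j) B_j = 0 for m >= 1. Odd-index Bernoulli numbers vanish for k >= 3.
Computing B_26 = 8553103/6, so 3 * B_26 = 3 * 8553103/6 = 8553103/2.

8553103/2


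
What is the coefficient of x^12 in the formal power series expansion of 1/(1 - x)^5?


The expansion 1/(1 - x)^r = sum_{k>=0} C(k + r - 1, r - 1) x^k follows from the multiset / negative-binomial theorem (or from repeated differentiation of the geometric series).
For r = 5 and k = 12:
C(16, 4) = 20922789888000 / (24 * 479001600) = 1820.

1820


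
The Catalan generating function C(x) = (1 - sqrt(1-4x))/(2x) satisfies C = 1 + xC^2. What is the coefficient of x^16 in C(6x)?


Substituting x -> 6x scales the n-th coefficient by 6^n, so [x^16] C(6x) = 6^16 * C_16.
C_16 = C(2*16, 16)/(17) = 601080390/17 = 35357670.
So 6^16 * 35357670 = 2821109907456 * 35357670 = 99747873141559787520.

99747873141559787520


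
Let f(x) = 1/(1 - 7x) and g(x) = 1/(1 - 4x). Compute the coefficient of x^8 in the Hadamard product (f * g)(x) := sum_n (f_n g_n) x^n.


f has coefficients f_k = 7^k and g has coefficients g_k = 4^k, so the Hadamard product has coefficient (f*g)_k = 7^k * 4^k = 28^k.
For k = 8: 28^8 = 377801998336.

377801998336


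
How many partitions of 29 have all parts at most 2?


Using the generating function (1-x)^(-1)(1-x^2)^(-1),
the coefficient of x^29 counts these restricted partitions.
Result = 15

15


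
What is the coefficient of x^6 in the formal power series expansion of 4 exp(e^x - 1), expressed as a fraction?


exp(e^x - 1) is the exponential generating function for the Bell numbers Bell_k: exp(e^x - 1) = sum_{k>=0} Bell_k x^k / k!.
So the coefficient of x^6 in 4 exp(e^x - 1) is 4 Bell_6 / 6!.
Computing: Bell_6 = 203 and 6! = 720, giving
4 * 203/720 = 203/180.

203/180


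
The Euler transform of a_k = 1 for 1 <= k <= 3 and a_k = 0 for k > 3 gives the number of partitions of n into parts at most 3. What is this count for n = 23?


Partitions of 23 into parts at most 3:
Using generating function (1-x)^(-1)(1-x^2)^(-1)(1-x^3)^(-1),
the coefficient of x^23 = 56

56


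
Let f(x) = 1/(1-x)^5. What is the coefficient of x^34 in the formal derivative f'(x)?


Differentiate: d/dx [ 1/(1-x)^r ] = r / (1-x)^(r+1).
Here r = 5, so f'(x) = 5 / (1-x)^6.
The expansion of 1/(1-x)^(r+1) has coefficient of x^n equal to C(n+r, r).
So the coefficient of x^34 in f'(x) is
5 * C(39, 5) = 5 * 575757 = 2878785

2878785


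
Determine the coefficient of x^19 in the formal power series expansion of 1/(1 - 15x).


The geometric series identity gives 1/(1 - c x) = sum_{k>=0} c^k x^k, so the coefficient of x^k is c^k.
Here c = 15 and k = 19.
Computing: 15^19 = 22168378200531005859375

22168378200531005859375


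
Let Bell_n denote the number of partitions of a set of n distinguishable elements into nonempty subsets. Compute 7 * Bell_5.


Bell_5 can be computed from the Bell triangle or from Dobinski's identity Bell_n = (1/e) * sum_{k>=0} k^n / k!.
Computing Bell_5 = 52.
Then 7 * 52 = 364.

364


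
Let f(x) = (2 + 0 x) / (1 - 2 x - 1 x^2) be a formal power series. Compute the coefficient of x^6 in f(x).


Write f(x) = sum_{k>=0} a_k x^k. Multiplying both sides by 1 - 2 x - 1 x^2 gives
(1 - 2 x - 1 x^2) sum_{k>=0} a_k x^k = 2 + 0 x.
Matching coefficients:
 x^0: a_0 = 2
 x^1: a_1 - 2 a_0 = 0  =>  a_1 = 2*2 + 0 = 4
 x^k (k >= 2): a_k = 2 a_{k-1} + 1 a_{k-2}.
Iterating: a_2 = 10, a_3 = 24, a_4 = 58, a_5 = 140, a_6 = 338.
So the coefficient of x^6 is 338.

338


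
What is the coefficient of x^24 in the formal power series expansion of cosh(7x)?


The Maclaurin series is cosh(t) = sum_{m>=0} t^(2m) / (2m)!, so substituting t = 7x, only even powers of x are nonzero, with coefficient of x^(2m) equal to 7^(2m) / (2m)!.
For x^24 the coefficient is 7^24/24! = 191581231380566414401/620448401733239439360000 = 558545864083284007/1808887468610027520000.

558545864083284007/1808887468610027520000


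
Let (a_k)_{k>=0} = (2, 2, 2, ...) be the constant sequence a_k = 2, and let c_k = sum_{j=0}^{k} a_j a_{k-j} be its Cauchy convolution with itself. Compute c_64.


Since a_j = 2 for all j >= 0, the convolution sum becomes
c_k = sum_{j=0}^{k} 2 * 2 = 4 * (k + 1).
Equivalently, the generating function of (a_k) is 2/(1 - x) and its square is 4/(1 - x)^2 = sum_{k>=0} 4(k + 1) x^k.
For k = 64: 4 * 65 = 260.

260


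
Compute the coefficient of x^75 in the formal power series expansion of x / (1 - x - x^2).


Let f(x) = sum_{k>=0} a_k x^k. Multiplying f(x) * (1 - x - x^2) = x and matching coefficients gives a_0 = 0, a_1 = 1, and a_k = a_{k-1} + a_{k-2} for k >= 2. These are the Fibonacci numbers F_k.
Iterating from F_0 = 0, F_1 = 1:
F_0=0, F_1=1, F_2=1, F_3=2, F_4=3, F_5=5, F_6=8, F_7=13, F_8=21, F_9=34, ...
F_75 = 2111485077978050.

2111485077978050


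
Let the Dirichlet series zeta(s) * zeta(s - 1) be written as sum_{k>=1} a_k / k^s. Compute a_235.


Convolution gives a_k = sum_{d | k} d * 1 = sum_{d | k} d = sigma(k), the sum of positive divisors of k.
For k = 235, the divisors are 1, 5, 47, 235, so
sigma(235) = 1 + 5 + 47 + 235 = 288.

288


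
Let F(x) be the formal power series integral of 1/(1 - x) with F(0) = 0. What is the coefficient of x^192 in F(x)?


1/(1 - x) = sum_{k>=0} x^k. Integrating termwise and using F(0) = 0 gives
F(x) = sum_{k>=0} x^(k+1) / (k+1) = sum_{m>=1} x^m / m = -ln(1 - x).
So the coefficient of x^192 is 1/192 = 1/192.

1/192


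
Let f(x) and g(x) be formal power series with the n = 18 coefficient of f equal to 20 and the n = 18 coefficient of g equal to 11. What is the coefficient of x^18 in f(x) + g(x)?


Addition of formal power series is termwise.
The coefficient of x^18 in f + g = 20 + 11
= 31

31


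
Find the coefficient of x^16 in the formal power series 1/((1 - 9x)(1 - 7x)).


By partial fractions or Cauchy convolution:
The coefficient equals sum_{k=0}^{16} 9^k * 7^(16-k).
= 8222275592839681

8222275592839681


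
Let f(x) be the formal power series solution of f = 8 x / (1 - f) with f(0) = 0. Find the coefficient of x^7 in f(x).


Apply Lagrange inversion: f = 8 x * phi(f) with phi(t) = 1/(1 - t), so
[x^n] f = 8^n * (1/n) [t^(n-1)] phi(t)^n = 8^n * (1/n) [t^(n-1)] (1 - t)^(-n) = 8^n * (1/n) C(2n - 2, n - 1) = 8^n * C_{n-1}.
For n = 7: C_6 = C(12, 6) / 7 = 924/7 = 132.
With the 8^7 = 2097152 factor, the coefficient is 2097152 * 132 = 276824064.

276824064


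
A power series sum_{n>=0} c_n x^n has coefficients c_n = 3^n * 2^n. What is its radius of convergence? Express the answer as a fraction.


By the root test (Cauchy-Hadamard), the radius is R = 1 / limsup_n |c_n|^(1/n).
Here |c_n|^(1/n) = (3^n * 2^n)^(1/n) = 3 * 2 = 6 for all n.
So R = 1/6 = 1/6.

1/6


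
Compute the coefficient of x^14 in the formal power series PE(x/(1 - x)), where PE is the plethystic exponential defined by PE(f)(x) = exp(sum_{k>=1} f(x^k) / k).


For f(x) = x/(1 - x) we have
sum_{k>=1} f(x^k) / k = sum_{k>=1} (1/k) * x^k / (1 - x^k) = sum_{k, m >= 1} x^(k m) / k,
which after exponentiating simplifies to
PE(x/(1 - x)) = prod_{k>=1} 1 / (1 - x^k).
This is the generating function for the partition function p(n), so the coefficient of x^14 is p(14).
Computing p(14) by dynamic programming over parts 1, 2, ..., 14: p(14) = 135.

135


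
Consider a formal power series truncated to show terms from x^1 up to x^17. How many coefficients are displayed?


From x^1 to x^17 inclusive, the count is 17 - 1 + 1 = 17.

17


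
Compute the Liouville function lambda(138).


The Liouville function is lambda(k) = (-1)^Omega(k), where Omega(k) counts the prime factors of k with multiplicity.
Factoring: 138 = 2 * 3 * 23, so Omega(138) = 3.
lambda(138) = (-1)^3 = -1.

-1


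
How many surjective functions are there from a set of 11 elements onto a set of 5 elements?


By inclusion-exclusion on which target elements are missed, the number of surjections from an n-set onto a k-set is
surj(n, k) = sum_{j=0}^{k} (-1)^j C(k, j) (k - j)^n.
Equivalently surj(n, k) = k! * S(n, k), where S(n, k) is the Stirling number of the second kind.
For n = 11, k = 5:
S(11, 5) = 246730, so
surj = 5! * 246730 = 120 * 246730 = 29607600.

29607600


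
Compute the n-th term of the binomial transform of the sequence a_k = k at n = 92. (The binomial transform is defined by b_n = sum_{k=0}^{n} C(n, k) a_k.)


With a_k = k, b_n = sum_{k=0}^{n} C(n, k) k. Using k * C(n, k) = n * C(n-1, k-1) gives b_n = n * sum_{k>=1} C(n-1, k-1) = n * 2^(n-1).
For n = 92: 92 * 2^91 = 92 * 2475880078570760549798248448 = 227780967228509970581438857216.

227780967228509970581438857216


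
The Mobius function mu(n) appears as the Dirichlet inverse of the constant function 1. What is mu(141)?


141 = 3 * 47 (all distinct primes).
mu(141) = (-1)^2 = 1

1


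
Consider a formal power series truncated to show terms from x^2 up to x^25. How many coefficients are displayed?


From x^2 to x^25 inclusive, the count is 25 - 2 + 1 = 24.

24


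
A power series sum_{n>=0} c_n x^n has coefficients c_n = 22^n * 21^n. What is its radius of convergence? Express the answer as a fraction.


By the root test (Cauchy-Hadamard), the radius is R = 1 / limsup_n |c_n|^(1/n).
Here |c_n|^(1/n) = (22^n * 21^n)^(1/n) = 22 * 21 = 462 for all n.
So R = 1/462 = 1/462.

1/462


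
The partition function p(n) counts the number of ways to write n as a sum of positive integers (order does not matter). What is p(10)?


Using the generating function prod_{k>=1} 1/(1-x^k), we compute p(10).
By dynamic programming over parts 1 through 10:
p(10) = 42

42


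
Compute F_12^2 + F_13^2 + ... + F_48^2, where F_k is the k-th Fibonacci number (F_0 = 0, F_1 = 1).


There is a standard identity sum_{k=0}^{N} F_k^2 = F_N * F_{N+1} (proved inductively from the telescoping relation F_k^2 = F_k F_{k+1} - F_{k-1} F_k). Then
sum_{k=12}^{48} F_k^2 = F_48 F_49 - F_11 F_12.
Computing: F_48 = 4807526976, F_49 = 7778742049, F_11 = 89, F_12 = 144.
Sum = 4807526976 * 7778742049 - 89 * 144 = 37396512239913001008.

37396512239913001008


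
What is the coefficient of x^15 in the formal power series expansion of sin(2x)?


The Maclaurin series is sin(t) = sum_{k>=0} (-1)^k t^(2k+1) / (2k+1)!, so substituting t = 2x, only odd powers of x are nonzero, with coefficient of x^(2k+1) equal to (-1)^k 2^(2k+1) / (2k+1)!.
Write 15 = 2*7 + 1, giving the coefficient (-1)^7 * 2^15 / 15! = -32768/1307674368000 = -16/638512875.

-16/638512875


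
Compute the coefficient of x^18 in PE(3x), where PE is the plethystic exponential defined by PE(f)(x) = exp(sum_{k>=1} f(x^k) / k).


With f(x) = 3x, the exponent is sum_{k>=1} 3 x^k / k = 3 * (-ln(1 - x)). Exponentiating:
PE(3x) = exp(-3 ln(1 - x)) = 1/(1 - x)^3.
By the negative binomial expansion, [x^n] 1/(1 - x)^3 = C(n + 2, 2).
For n = 18: C(20, 2) = 190.

190


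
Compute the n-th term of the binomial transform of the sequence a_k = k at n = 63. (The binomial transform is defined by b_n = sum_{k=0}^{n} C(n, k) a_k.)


With a_k = k, b_n = sum_{k=0}^{n} C(n, k) k. Using k * C(n, k) = n * C(n-1, k-1) gives b_n = n * sum_{k>=1} C(n-1, k-1) = n * 2^(n-1).
For n = 63: 63 * 2^62 = 63 * 4611686018427387904 = 290536219160925437952.

290536219160925437952


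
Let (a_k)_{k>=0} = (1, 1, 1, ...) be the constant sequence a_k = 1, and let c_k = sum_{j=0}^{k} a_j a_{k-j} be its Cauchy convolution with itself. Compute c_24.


Since a_j = 1 for all j >= 0, the convolution sum becomes
c_k = sum_{j=0}^{k} 1 * 1 = 1 * (k + 1).
Equivalently, the generating function of (a_k) is 1/(1 - x) and its square is 1/(1 - x)^2 = sum_{k>=0} 1(k + 1) x^k.
For k = 24: 1 * 25 = 25.

25


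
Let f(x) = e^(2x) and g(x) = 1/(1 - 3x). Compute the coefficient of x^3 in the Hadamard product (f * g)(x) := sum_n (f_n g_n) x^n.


Expanding: f_k = 2^k/k! (from e^(2x)) and g_k = 3^k (from 1/(1 - 3x)). So the Hadamard coefficient (f * g)_k = 2^k 3^k / k! = (6)^k / k!.
For k = 3: 6^3/3! = 216/6 = 36.

36


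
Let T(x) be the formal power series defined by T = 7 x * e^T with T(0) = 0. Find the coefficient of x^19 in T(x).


Apply the Lagrange inversion formula: if T = 7 x * phi(T) with phi(t) = e^t, then
[x^n] T = 7^n * (1/n) [t^(n-1)] phi(t)^n = 7^n * (1/n) [t^(n-1)] e^(n t) = 7^n * (1/n) * n^(n-1) / (n-1)! = 7^n * n^(n-1) / n!.
When c = 1 this is the Cayley count of rooted labeled trees on n vertices, divided by n!.
For n = 19: 7^19 * 19^18 / 19! = 11398895185373143 * 104127350297911241532841/121645100408832000 = 1274905211575212844831672168281282373/130660687872000.

1274905211575212844831672168281282373/130660687872000


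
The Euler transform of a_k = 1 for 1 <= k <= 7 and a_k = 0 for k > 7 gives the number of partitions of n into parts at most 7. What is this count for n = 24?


Partitions of 24 into parts at most 7:
Using generating function (1-x)^(-1)(1-x^2)^(-1)...(1-x^7)^(-1),
the coefficient of x^24 = 733

733


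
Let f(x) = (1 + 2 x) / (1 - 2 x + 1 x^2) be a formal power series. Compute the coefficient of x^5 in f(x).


Write f(x) = sum_{k>=0} a_k x^k. Multiplying both sides by 1 - 2 x + 1 x^2 gives
(1 - 2 x + 1 x^2) sum_{k>=0} a_k x^k = 1 + 2 x.
Matching coefficients:
 x^0: a_0 = 1
 x^1: a_1 - 2 a_0 = 2  =>  a_1 = 2*1 + 2 = 4
 x^k (k >= 2): a_k = 2 a_{k-1} - 1 a_{k-2}.
Iterating: a_2 = 7, a_3 = 10, a_4 = 13, a_5 = 16.
So the coefficient of x^5 is 16.

16


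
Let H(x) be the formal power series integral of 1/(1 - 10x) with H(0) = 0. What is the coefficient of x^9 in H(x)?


1/(1 - 10x) = sum_{k>=0} 10^k x^k. Integrating termwise with H(0) = 0:
H(x) = sum_{k>=0} 10^k x^(k+1) / (k+1) = sum_{m>=1} 10^(m-1) x^m / m.
For m = 9: 10^8/9 = 100000000/9 = 100000000/9.

100000000/9


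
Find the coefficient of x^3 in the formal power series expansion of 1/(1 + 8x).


Write 1/(1 + c x) = 1/(1 - (-c) x) and apply the geometric-series identity
1/(1 - y) = sum_{k>=0} y^k to get 1/(1 + c x) = sum_{k>=0} (-c)^k x^k.
So the coefficient of x^k is (-c)^k = (-1)^k * c^k.
Here c = 8 and k = 3:
(-8)^3 = -1 * 512 = -512

-512


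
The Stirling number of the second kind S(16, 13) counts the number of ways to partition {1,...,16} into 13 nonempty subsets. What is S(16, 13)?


Using the explicit formula S(n,k) = (1/k!) sum_{j=0}^{k} (-1)^(k-j) C(k,j) j^n:
S(16, 13) = 165620
Equivalently, S(n,k) is n! times the coefficient of x^n in the EGF (e^x - 1)^k / k!.

165620


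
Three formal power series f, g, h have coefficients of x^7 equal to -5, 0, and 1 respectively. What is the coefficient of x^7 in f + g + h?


Series addition is componentwise:
-5 + 0 + 1
= -4

-4


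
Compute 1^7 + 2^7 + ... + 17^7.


This power sum has a closed form given by Faulhaber's formula
sum_{k=1}^{m} k^p = (1 / (p + 1)) * sum_{j=0}^{p} C(p + 1, j) B_j m^(p + 1 - j),
but for small m direct computation is fastest:
1 + 128 + 2187 + 16384 + 78125 + 279936 + 823543 + 2097152 + 4782969 + 10000000 + 19487171 + 35831808 + 62748517 + 105413504 + 170859375 + 268435456 + 410338673 = 1091194929.

1091194929


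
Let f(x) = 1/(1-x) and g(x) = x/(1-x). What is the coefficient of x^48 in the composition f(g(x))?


First simplify the composition: f(g(x)) = 1/(1 - x/(1-x)) = (1-x)/((1-x) - x) = (1-x)/(1-2x).
Now extract the coefficient. Write (1-x)/(1-2x) = 1/(1-2x) - x/(1-2x).
The coefficient of x^n in 1/(1-2x) is 2^n, and in x/(1-2x) is 2^(n-1) (for n >= 1).
So the coefficient of x^48 is 2^48 - 2^47 = 281474976710656 - 140737488355328 = 140737488355328.

140737488355328


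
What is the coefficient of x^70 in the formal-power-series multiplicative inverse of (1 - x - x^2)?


Let the inverse be f(x) = sum_{k>=0} a_k x^k. From f(x) * (1 - x - x^2) = 1 and matching coefficients:
 x^0: a_0 = 1.
 x^1: a_1 - a_0 = 0, so a_1 = 1.
 x^k (k >= 2): a_k - a_{k-1} - a_{k-2} = 0, i.e. a_k = a_{k-1} + a_{k-2}.
This is the Fibonacci-type recurrence shifted so that a_0 = a_1 = 1.
Iterating: a_0=1, a_1=1, a_2=2, a_3=3, a_4=5, a_5=8, a_6=13, a_7=21, a_8=34, a_9=55, ...
a_70 = 308061521170129.

308061521170129


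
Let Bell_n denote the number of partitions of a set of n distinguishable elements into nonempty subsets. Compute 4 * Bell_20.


Bell_20 can be computed from the Bell triangle or from Dobinski's identity Bell_n = (1/e) * sum_{k>=0} k^n / k!.
Computing Bell_20 = 51724158235372.
Then 4 * 51724158235372 = 206896632941488.

206896632941488


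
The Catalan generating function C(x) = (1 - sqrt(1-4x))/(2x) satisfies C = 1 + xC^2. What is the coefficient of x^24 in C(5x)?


Substituting x -> 5x scales the n-th coefficient by 5^n, so [x^24] C(5x) = 5^24 * C_24.
C_24 = C(2*24, 24)/(25) = 32247603683100/25 = 1289904147324.
So 5^24 * 1289904147324 = 59604644775390625 * 1289904147324 = 76884278495550155639648437500.

76884278495550155639648437500


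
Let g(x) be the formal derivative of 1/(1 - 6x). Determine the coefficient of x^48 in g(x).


Differentiate termwise: d/dx sum_{k>=0} 6^k x^k = sum_{k>=1} k 6^k x^(k-1) = sum_{j>=0} (j+1) 6^(j+1) x^j.
Equivalently, d/dx [1/(1 - 6x)] = 6/(1 - 6x)^2.
For j = 48: 49 * 6^49 = 49 * 134713546244127343440523266742756048896 = 6600963765962239828585640070395046395904.

6600963765962239828585640070395046395904


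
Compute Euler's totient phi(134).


phi(n) counts integers in [1, n] coprime to n. Using the multiplicative formula phi(n) = n * prod_{p | n} (1 - 1/p):
134 = 2 * 67, so
phi(134) = 134 * (1 - 1/2) * (1 - 1/67) = 66.

66


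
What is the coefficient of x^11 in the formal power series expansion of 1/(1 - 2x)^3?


The general identity 1/(1 - c x)^r = sum_{k>=0} c^k C(k + r - 1, r - 1) x^k follows by substituting y = c x into 1/(1 - y)^r = sum_{k>=0} C(k + r - 1, r - 1) y^k.
For c = 2, r = 3, k = 11:
2^11 * C(13, 2) = 2048 * 78 = 159744.

159744


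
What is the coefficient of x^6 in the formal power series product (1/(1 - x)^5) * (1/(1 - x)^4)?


Combine the factors: (1/(1 - x)^5) * (1/(1 - x)^4) = 1/(1 - x)^9.
Then use 1/(1 - x)^r = sum_{k>=0} C(k + r - 1, r - 1) x^k with r = 9 and k = 6:
C(14, 8) = 3003.

3003


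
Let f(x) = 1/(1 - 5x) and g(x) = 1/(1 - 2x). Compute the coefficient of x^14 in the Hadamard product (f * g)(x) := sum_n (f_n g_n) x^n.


f has coefficients f_k = 5^k and g has coefficients g_k = 2^k, so the Hadamard product has coefficient (f*g)_k = 5^k * 2^k = 10^k.
For k = 14: 10^14 = 100000000000000.

100000000000000


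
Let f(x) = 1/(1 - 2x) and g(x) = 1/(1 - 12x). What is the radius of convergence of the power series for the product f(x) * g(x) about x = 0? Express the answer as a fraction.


The radius of 1/(1 - 2x) is 1/2 (nearest singularity at x = 1/2), and the radius of 1/(1 - 12x) is 1/12.
The product f(x)*g(x) = 1/((1 - 2x)(1 - 12x)) has singularities at both 1/2 and 1/12, so its radius of convergence is the distance to the nearest one:
min(1/2, 1/12) = 1/12.

1/12


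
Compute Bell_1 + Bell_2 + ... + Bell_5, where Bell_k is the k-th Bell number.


Recall Bell_k counts set partitions of a k-set (with Bell_0 = 1 by convention).
Bell_1 through Bell_5: 1, 2, 5, 15, 52
Sum = 1 + 2 + 5 + 15 + 52 = 75.

75


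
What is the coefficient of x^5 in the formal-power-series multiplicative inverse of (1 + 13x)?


The inverse is 1/(1 + 13x). Apply the geometric identity 1/(1 - y) = sum_{k>=0} y^k with y = -13x:
1/(1 + 13x) = sum_{k>=0} (-13)^k x^k.
So the coefficient of x^5 is (-13)^5 = -371293.

-371293


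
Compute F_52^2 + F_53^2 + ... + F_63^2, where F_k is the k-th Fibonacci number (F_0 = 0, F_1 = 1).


There is a standard identity sum_{k=0}^{N} F_k^2 = F_N * F_{N+1} (proved inductively from the telescoping relation F_k^2 = F_k F_{k+1} - F_{k-1} F_k). Then
sum_{k=52}^{63} F_k^2 = F_63 F_64 - F_51 F_52.
Computing: F_63 = 6557470319842, F_64 = 10610209857723, F_51 = 20365011074, F_52 = 32951280099.
Sum = 6557470319842 * 10610209857723 - 20365011074 * 32951280099 = 69575465176129463513023440.

69575465176129463513023440


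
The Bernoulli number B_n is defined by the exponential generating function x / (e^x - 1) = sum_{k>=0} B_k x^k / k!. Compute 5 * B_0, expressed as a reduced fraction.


Bernoulli numbers can also be computed recursively via B_0 = 1 and sum_{j=0}^{m} C(m+1, j) B_j = 0 for m >= 1. Odd-index Bernoulli numbers vanish for k >= 3.
Computing B_0 = 1, so 5 * B_0 = 5 * 1 = 5.

5


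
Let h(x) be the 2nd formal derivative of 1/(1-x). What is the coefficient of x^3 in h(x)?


Differentiating 2 times: d^2/dx^2 [1/(1-x)] = 2!/(1-x)^3.
The expansion 1/(1-x)^3 = sum_{k>=0} C(k+2, 2) x^k, so the coefficient of x^n in 2!/(1-x)^3 is 2! * C(n+2, 2).
For n = 3: 2 * C(5, 2) = 2 * 10 = 20

20


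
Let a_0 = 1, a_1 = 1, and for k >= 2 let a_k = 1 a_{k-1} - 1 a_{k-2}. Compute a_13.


Iterating the recurrence forward:
a_0 = 1
a_1 = 1
a_2 = 1*1 - 1*1 = 0
a_3 = 1*0 - 1*1 = -1
a_4 = 1*-1 - 1*0 = -1
a_5 = 1*-1 - 1*-1 = 0
a_6 = 1*0 - 1*-1 = 1
a_7 = 1*1 - 1*0 = 1
a_8 = 1*1 - 1*1 = 0
a_9 = 1*0 - 1*1 = -1
a_10 = 1*-1 - 1*0 = -1
a_11 = 1*-1 - 1*-1 = 0
a_12 = 1*0 - 1*-1 = 1
a_13 = 1*1 - 1*0 = 1
So a_13 = 1.

1


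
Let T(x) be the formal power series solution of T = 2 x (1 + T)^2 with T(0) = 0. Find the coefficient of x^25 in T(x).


Apply the Lagrange inversion formula: if T = 2 x * phi(T) with phi(t) = (1 + t)^2, then [x^n] T = 2^n * (1/n) [t^(n-1)] phi(t)^n = 2^n * (1/n) [t^(n-1)] (1 + t)^(2n) = 2^n * (1/n) C(2n, n-1).
Using the identity C(2n, n-1) = C(2n, n) * n / (n+1), the unscaled factor equals C(2n, n) / (n+1) = C_n, the n-th Catalan number.
For n = 25: C_25 = C(50, 25) / 26 = 126410606437752/26 = 4861946401452.
With the 2^25 = 33554432 factor, the coefficient is 33554432 * 4861946401452 = 163139849915165835264.

163139849915165835264


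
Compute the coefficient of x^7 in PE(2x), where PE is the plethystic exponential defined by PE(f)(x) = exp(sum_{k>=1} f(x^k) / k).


With f(x) = 2x, the exponent is sum_{k>=1} 2 x^k / k = 2 * (-ln(1 - x)). Exponentiating:
PE(2x) = exp(-2 ln(1 - x)) = 1/(1 - x)^2.
By the negative binomial expansion, [x^n] 1/(1 - x)^2 = C(n + 1, 1).
For n = 7: C(8, 1) = 8.

8


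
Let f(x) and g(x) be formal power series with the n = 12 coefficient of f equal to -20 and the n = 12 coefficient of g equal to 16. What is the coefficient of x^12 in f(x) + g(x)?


Addition of formal power series is termwise.
The coefficient of x^12 in f + g = -20 + 16
= -4

-4


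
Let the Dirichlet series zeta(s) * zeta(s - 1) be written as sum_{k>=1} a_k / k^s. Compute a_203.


Convolution gives a_k = sum_{d | k} d * 1 = sum_{d | k} d = sigma(k), the sum of positive divisors of k.
For k = 203, the divisors are 1, 7, 29, 203, so
sigma(203) = 1 + 7 + 29 + 203 = 240.

240
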